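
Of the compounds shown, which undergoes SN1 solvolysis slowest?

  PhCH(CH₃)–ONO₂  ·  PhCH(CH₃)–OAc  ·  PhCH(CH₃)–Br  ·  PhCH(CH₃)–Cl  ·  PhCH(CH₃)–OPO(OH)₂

Same R in every case — rank the leaving groups.
The more stable X⁻ (or X) is on its own — i.e. the weaker a base it is — the better a leaving group it makes.
PhCH(CH₃)–Br loses Br⁻: pKₐ(HBr) ≈ -9
PhCH(CH₃)–Cl loses Cl⁻: pKₐ(HCl) ≈ -7
PhCH(CH₃)–ONO₂ loses NO₃⁻: pKₐ(HNO₃) ≈ -1.3
PhCH(CH₃)–OPO(OH)₂ loses H₂PO₄⁻: pKₐ(H₃PO₄) ≈ 2.1
PhCH(CH₃)–OAc loses AcO⁻: pKₐ(CH₃COOH) ≈ 4.8

PhCH(CH₃)–OAc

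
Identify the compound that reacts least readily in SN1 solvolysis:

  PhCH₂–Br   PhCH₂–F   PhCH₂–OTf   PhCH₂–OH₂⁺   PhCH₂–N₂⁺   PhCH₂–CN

PhCH₂–CN

Same R in every case — rank the leaving groups.
A good leaving group is a weak base: the lower the pKₐ of its conjugate acid, the more readily it departs.
PhCH₂–N₂⁺ loses N₂: no meaningful conjugate acid; N₂ departs as an exceptionally stable neutral molecule
PhCH₂–OTf loses OTf⁻: pKₐ(CF₃SO₃H (triflic acid)) ≈ -14
PhCH₂–Br loses Br⁻: pKₐ(HBr) ≈ -9
PhCH₂–OH₂⁺ loses H₂O: pKₐ(H₃O⁺) ≈ -1.7
PhCH₂–F loses F⁻: pKₐ(HF) ≈ 3.2
PhCH₂–CN loses CN⁻: pKₐ(HCN) ≈ 9.2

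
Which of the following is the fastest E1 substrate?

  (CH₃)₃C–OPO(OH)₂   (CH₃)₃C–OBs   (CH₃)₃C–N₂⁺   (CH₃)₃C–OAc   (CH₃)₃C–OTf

(CH₃)₃C–N₂⁺

The skeletons are identical, so relative rate is governed entirely by leaving-group ability.
The more stable X⁻ (or X) is on its own — i.e. the weaker a base it is — the better a leaving group it makes.
(CH₃)₃C–N₂⁺ loses N₂: no meaningful conjugate acid; N₂ departs as an exceptionally stable neutral molecule
(CH₃)₃C–OTf loses OTf⁻: pKₐ(CF₃SO₃H (triflic acid)) ≈ -14
(CH₃)₃C–OBs loses OBs⁻: pKₐ(p-BrC₆H₄SO₃H) ≈ -2.8
(CH₃)₃C–OPO(OH)₂ loses H₂PO₄⁻: pKₐ(H₃PO₄) ≈ 2.1
(CH₃)₃C–OAc loses AcO⁻: pKₐ(CH₃COOH) ≈ 4.8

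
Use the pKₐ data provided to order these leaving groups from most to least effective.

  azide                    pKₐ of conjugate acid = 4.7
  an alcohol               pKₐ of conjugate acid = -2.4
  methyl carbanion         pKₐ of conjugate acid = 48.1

Lower conjugate-acid pKₐ ⇒ weaker base ⇒ better leaving group.
Sorting by the given values: an alcohol (-2.4), azide (4.7), methyl carbanion (48.1).

an alcohol > azide > methyl carbanion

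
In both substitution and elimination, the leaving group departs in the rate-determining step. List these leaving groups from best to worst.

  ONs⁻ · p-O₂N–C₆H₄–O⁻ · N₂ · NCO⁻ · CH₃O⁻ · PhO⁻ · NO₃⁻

N₂: no meaningful conjugate acid; N₂ departs as an exceptionally stable neutral molecule
ONs⁻: pKₐ(p-O₂NC₆H₄SO₃H) ≈ -3.5
NO₃⁻: pKₐ(HNO₃) ≈ -1.3
NCO⁻: pKₐ(HOCN) ≈ 3.5
p-O₂N–C₆H₄–O⁻: pKₐ(p-nitrophenol) ≈ 7.2
PhO⁻: pKₐ(C₆H₅OH (phenol)) ≈ 10
CH₃O⁻: pKₐ(CH₃OH) ≈ 15.5

N₂ > ONs⁻ > NO₃⁻ > NCO⁻ > p-O₂N–C₆H₄–O⁻ > PhO⁻ > CH₃O⁻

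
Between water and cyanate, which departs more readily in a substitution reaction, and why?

water is the better leaving group.
pKₐ(H₃O⁺) ≈ -1.7 versus pKₐ(HOCN) ≈ 3.5: water is the much weaker base.
Neutral; leaves from a protonated alcohol (R–OH₂⁺).

water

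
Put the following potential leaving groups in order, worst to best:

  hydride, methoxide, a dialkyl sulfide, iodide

hydride < methoxide < a dialkyl sulfide < iodide

iodide: pKₐ(HI) ≈ -10 — large, highly polarisable; very weak base
a dialkyl sulfide: pKₐ(R'₂SH⁺) ≈ -7 — neutral; leaves from a sulfonium salt (R–SR'₂⁺)
methoxide: pKₐ(CH₃OH) ≈ 15.5 — strong base; alkoxides do not leave unassisted
hydride: pKₐ(H₂) ≈ 36
The question asks for worst first, so the sequence is read in increasing leaving-group ability.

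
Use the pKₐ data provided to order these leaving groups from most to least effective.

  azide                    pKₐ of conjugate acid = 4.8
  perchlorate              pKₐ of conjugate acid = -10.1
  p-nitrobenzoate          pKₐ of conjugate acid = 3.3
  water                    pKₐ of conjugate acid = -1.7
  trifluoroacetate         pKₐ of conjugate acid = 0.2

perchlorate > water > trifluoroacetate > p-nitrobenzoate > azide

Lower conjugate-acid pKₐ ⇒ weaker base ⇒ better leaving group.
Sorting by the given values: perchlorate (-10.1), water (-1.7), trifluoroacetate (0.2), p-nitrobenzoate (3.3), azide (4.8).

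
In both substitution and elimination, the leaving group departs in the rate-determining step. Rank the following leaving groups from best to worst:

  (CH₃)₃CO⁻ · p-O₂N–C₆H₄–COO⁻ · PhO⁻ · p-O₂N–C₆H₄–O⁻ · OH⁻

p-O₂N–C₆H₄–COO⁻ > p-O₂N–C₆H₄–O⁻ > PhO⁻ > OH⁻ > (CH₃)₃CO⁻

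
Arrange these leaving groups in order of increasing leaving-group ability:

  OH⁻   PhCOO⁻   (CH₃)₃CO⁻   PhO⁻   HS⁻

Leaving-group ability tracks the stability of the departed species; conjugate-acid pKₐ is the usual yardstick (lower pKₐ → better LG).
PhCOO⁻: pKₐ(C₆H₅COOH) ≈ 4.2
HS⁻: pKₐ(H₂S) ≈ 7
PhO⁻: pKₐ(C₆H₅OH (phenol)) ≈ 10
OH⁻: pKₐ(H₂O) ≈ 15.7
(CH₃)₃CO⁻: pKₐ(t-BuOH) ≈ 18
Reversing gives the worst-to-best order requested.

(CH₃)₃CO⁻ < OH⁻ < PhO⁻ < HS⁻ < PhCOO⁻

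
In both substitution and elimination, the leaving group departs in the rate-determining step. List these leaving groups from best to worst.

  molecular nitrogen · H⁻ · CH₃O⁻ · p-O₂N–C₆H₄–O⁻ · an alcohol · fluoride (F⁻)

Rank by basicity of the departing species: weakest base leaves most easily.
molecular nitrogen: no meaningful conjugate acid; N₂ departs as an exceptionally stable neutral molecule
an alcohol: pKₐ(R'OH₂⁺) ≈ -2.4 — neutral; leaves from a protonated ether (an oxonium ion, R–O(H)R'⁺)
fluoride (F⁻): pKₐ(HF) ≈ 3.2 — small and strongly basic; the poor halide leaving group
p-O₂N–C₆H₄–O⁻: pKₐ(p-nitrophenol) ≈ 7.2
CH₃O⁻: pKₐ(CH₃OH) ≈ 15.5
H⁻: pKₐ(H₂) ≈ 36 — extremely strong base; leaves only in special hydride-transfer contexts

molecular nitrogen > an alcohol > fluoride (F⁻) > p-O₂N–C₆H₄–O⁻ > CH₃O⁻ > H⁻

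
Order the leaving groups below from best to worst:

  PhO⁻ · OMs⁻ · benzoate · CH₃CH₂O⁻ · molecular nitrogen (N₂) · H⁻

molecular nitrogen (N₂) > OMs⁻ > benzoate > PhO⁻ > CH₃CH₂O⁻ > H⁻

A good leaving group is a weak base: the lower the pKₐ of its conjugate acid, the more readily it departs.
molecular nitrogen (N₂): no meaningful conjugate acid; N₂ departs as an exceptionally stable neutral molecule
OMs⁻: pKₐ(CH₃SO₃H (MsOH)) ≈ -1.9 — resonance-delocalised alkanesulfonate
benzoate: pKₐ(C₆H₅COOH) ≈ 4.2
PhO⁻: pKₐ(C₆H₅OH (phenol)) ≈ 10 — resonance into the ring helps, but still a poor LG
CH₃CH₂O⁻: pKₐ(CH₃CH₂OH) ≈ 16
H⁻: pKₐ(H₂) ≈ 36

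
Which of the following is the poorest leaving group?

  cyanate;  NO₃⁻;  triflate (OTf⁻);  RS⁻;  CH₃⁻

CH₃⁻

The more stable X⁻ (or X) is on its own — i.e. the weaker a base it is — the better a leaving group it makes.
triflate (OTf⁻): pKₐ(CF₃SO₃H (triflic acid)) ≈ -14
NO₃⁻: pKₐ(HNO₃) ≈ -1.3
cyanate: pKₐ(HOCN) ≈ 3.5
RS⁻: pKₐ(RSH (a thiol)) ≈ 10.5
CH₃⁻: pKₐ(CH₄) ≈ 48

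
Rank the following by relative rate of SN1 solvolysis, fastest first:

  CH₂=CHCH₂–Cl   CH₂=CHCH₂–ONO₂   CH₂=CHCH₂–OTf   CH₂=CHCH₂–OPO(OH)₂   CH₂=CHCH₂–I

Identical carbon frameworks mean the comparison reduces to leaving-group quality.
A good leaving group is a weak base: the lower the pKₐ of its conjugate acid, the more readily it departs.
CH₂=CHCH₂–OTf loses OTf⁻: pKₐ(CF₃SO₃H (triflic acid)) ≈ -14
CH₂=CHCH₂–I loses I⁻: pKₐ(HI) ≈ -10
CH₂=CHCH₂–Cl loses Cl⁻: pKₐ(HCl) ≈ -7
CH₂=CHCH₂–ONO₂ loses NO₃⁻: pKₐ(HNO₃) ≈ -1.3
CH₂=CHCH₂–OPO(OH)₂ loses H₂PO₄⁻: pKₐ(H₃PO₄) ≈ 2.1

CH₂=CHCH₂–OTf > CH₂=CHCH₂–I > CH₂=CHCH₂–Cl > CH₂=CHCH₂–ONO₂ > CH₂=CHCH₂–OPO(OH)₂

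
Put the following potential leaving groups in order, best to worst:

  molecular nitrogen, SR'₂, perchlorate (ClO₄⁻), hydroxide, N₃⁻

molecular nitrogen > perchlorate (ClO₄⁻) > SR'₂ > N₃⁻ > hydroxide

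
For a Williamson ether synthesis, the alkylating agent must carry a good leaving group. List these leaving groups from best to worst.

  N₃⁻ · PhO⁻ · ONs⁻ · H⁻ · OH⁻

Leaving-group ability tracks the stability of the departed species; conjugate-acid pKₐ is the usual yardstick (lower pKₐ → better LG).
ONs⁻: pKₐ(p-O₂NC₆H₄SO₃H) ≈ -3.5 — p-nitro group further stabilises the sulfonate
N₃⁻: pKₐ(HN₃) ≈ 4.7 — linear, resonance-stabilised
PhO⁻: pKₐ(C₆H₅OH (phenol)) ≈ 10 — resonance into the ring helps, but still a poor LG
OH⁻: pKₐ(H₂O) ≈ 15.7
H⁻: pKₐ(H₂) ≈ 36

ONs⁻ > N₃⁻ > PhO⁻ > OH⁻ > H⁻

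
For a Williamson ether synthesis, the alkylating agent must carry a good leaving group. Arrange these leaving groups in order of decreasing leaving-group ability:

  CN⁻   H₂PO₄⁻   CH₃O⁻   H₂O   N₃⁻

H₂O > H₂PO₄⁻ > N₃⁻ > CN⁻ > CH₃O⁻

Rank by basicity of the departing species: weakest base leaves most easily.
H₂O: pKₐ(H₃O⁺) ≈ -1.7 — neutral; leaves from a protonated alcohol (R–OH₂⁺)
H₂PO₄⁻: pKₐ(H₃PO₄) ≈ 2.1 — moderate base; biological leaving group after further activation
N₃⁻: pKₐ(HN₃) ≈ 4.7
CN⁻: pKₐ(HCN) ≈ 9.2
CH₃O⁻: pKₐ(CH₃OH) ≈ 15.5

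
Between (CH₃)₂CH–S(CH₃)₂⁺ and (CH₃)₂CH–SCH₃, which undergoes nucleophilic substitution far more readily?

(CH₃)₂CH–S(CH₃)₂⁺

From (CH₃)₂CH–SCH₃ the departing group would be RS⁻ (pKₐ(RSH (a thiol)) ≈ 10.5). Moderately basic; rarely leaves without activation.
From (CH₃)₂CH–S(CH₃)₂⁺ the leaving group is SR'₂ (pKₐ(R'₂SH⁺) ≈ -7). Neutral; leaves from a sulfonium salt (R–SR'₂⁺).
(In practice (CH₃)₂CH–S(CH₃)₂⁺ is made from (CH₃)₂CH–SCH₃ by S-methylation with CH₃I, allowing neutral dimethyl sulfide, rather than methanethiolate, to depart.)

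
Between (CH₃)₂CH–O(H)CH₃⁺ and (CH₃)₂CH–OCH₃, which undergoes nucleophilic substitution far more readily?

From (CH₃)₂CH–OCH₃ the departing group would be CH₃O⁻ (pKₐ(CH₃OH) ≈ 15.5). Strong base; alkoxides do not leave unassisted.
From (CH₃)₂CH–O(H)CH₃⁺ the leaving group is R'OH (pKₐ(R'OH₂⁺) ≈ -2.4). Neutral; leaves from a protonated ether (an oxonium ion, R–O(H)R'⁺).
(In practice (CH₃)₂CH–O(H)CH₃⁺ is made from (CH₃)₂CH–OCH₃ by protonation with concentrated HI, allowing neutral methanol, rather than methoxide, to depart.)

(CH₃)₂CH–O(H)CH₃⁺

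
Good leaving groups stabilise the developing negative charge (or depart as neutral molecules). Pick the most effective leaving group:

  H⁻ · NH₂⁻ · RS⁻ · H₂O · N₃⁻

Rank by basicity of the departing species: weakest base leaves most easily.
H₂O: pKₐ(H₃O⁺) ≈ -1.7
N₃⁻: pKₐ(HN₃) ≈ 4.7
RS⁻: pKₐ(RSH (a thiol)) ≈ 10.5
H⁻: pKₐ(H₂) ≈ 36
NH₂⁻: pKₐ(NH₃) ≈ 38

H₂O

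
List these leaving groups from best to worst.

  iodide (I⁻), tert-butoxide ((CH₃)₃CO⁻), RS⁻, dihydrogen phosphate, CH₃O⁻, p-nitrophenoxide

iodide (I⁻) > dihydrogen phosphate > p-nitrophenoxide > RS⁻ > CH₃O⁻ > tert-butoxide ((CH₃)₃CO⁻)

iodide (I⁻): pKₐ(HI) ≈ -10 — large, highly polarisable; very weak base
dihydrogen phosphate: pKₐ(H₃PO₄) ≈ 2.1 — moderate base; biological leaving group after further activation
p-nitrophenoxide: pKₐ(p-nitrophenol) ≈ 7.2 — nitro group delocalises the charge; the classic chromogenic LG
RS⁻: pKₐ(RSH (a thiol)) ≈ 10.5
CH₃O⁻: pKₐ(CH₃OH) ≈ 15.5 — strong base; alkoxides do not leave unassisted
tert-butoxide ((CH₃)₃CO⁻): pKₐ(t-BuOH) ≈ 18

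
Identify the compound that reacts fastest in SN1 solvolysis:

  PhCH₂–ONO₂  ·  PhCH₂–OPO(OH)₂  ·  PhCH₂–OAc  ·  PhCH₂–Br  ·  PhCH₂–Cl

PhCH₂–Br

With the same alkyl group throughout, only the leaving group differentiates the rates.
Leaving-group ability tracks the stability of the departed species; conjugate-acid pKₐ is the usual yardstick (lower pKₐ → better LG).
PhCH₂–Br loses Br⁻: pKₐ(HBr) ≈ -9
PhCH₂–Cl loses Cl⁻: pKₐ(HCl) ≈ -7
PhCH₂–ONO₂ loses NO₃⁻: pKₐ(HNO₃) ≈ -1.3
PhCH₂–OPO(OH)₂ loses H₂PO₄⁻: pKₐ(H₃PO₄) ≈ 2.1
PhCH₂–OAc loses AcO⁻: pKₐ(CH₃COOH) ≈ 4.8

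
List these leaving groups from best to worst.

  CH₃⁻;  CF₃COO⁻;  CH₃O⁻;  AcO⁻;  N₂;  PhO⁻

A good leaving group is a weak base: the lower the pKₐ of its conjugate acid, the more readily it departs.
N₂: no meaningful conjugate acid; N₂ departs as an exceptionally stable neutral molecule
CF₃COO⁻: pKₐ(CF₃COOH) ≈ 0.2
AcO⁻: pKₐ(CH₃COOH) ≈ 4.8
PhO⁻: pKₐ(C₆H₅OH (phenol)) ≈ 10
CH₃O⁻: pKₐ(CH₃OH) ≈ 15.5
CH₃⁻: pKₐ(CH₄) ≈ 48

N₂ > CF₃COO⁻ > AcO⁻ > PhO⁻ > CH₃O⁻ > CH₃⁻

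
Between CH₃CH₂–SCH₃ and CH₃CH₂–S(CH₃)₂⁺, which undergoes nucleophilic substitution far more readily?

From CH₃CH₂–SCH₃ the departing group would be RS⁻ (pKₐ(RSH (a thiol)) ≈ 10.5). Moderately basic; rarely leaves without activation.
From CH₃CH₂–S(CH₃)₂⁺ the leaving group is SR'₂ (pKₐ(R'₂SH⁺) ≈ -7). Neutral; leaves from a sulfonium salt (R–SR'₂⁺).
(In practice CH₃CH₂–S(CH₃)₂⁺ is made from CH₃CH₂–SCH₃ by S-methylation with CH₃I, allowing neutral dimethyl sulfide, rather than methanethiolate, to depart.)

CH₃CH₂–S(CH₃)₂⁺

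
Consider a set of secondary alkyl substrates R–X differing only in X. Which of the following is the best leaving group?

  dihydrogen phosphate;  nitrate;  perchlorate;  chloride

perchlorate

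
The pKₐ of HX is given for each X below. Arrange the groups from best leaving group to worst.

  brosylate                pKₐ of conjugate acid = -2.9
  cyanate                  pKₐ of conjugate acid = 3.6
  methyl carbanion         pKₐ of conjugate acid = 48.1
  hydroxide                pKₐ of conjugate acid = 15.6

brosylate > cyanate > hydroxide > methyl carbanion

Lower conjugate-acid pKₐ ⇒ weaker base ⇒ better leaving group.
Sorting by the given values: brosylate (-2.9), cyanate (3.6), hydroxide (15.6), methyl carbanion (48.1).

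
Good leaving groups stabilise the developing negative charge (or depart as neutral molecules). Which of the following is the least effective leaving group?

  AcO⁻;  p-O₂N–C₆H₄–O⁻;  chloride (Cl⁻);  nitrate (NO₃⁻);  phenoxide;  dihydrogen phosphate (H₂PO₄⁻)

phenoxide

chloride (Cl⁻): pKₐ(HCl) ≈ -7
nitrate (NO₃⁻): pKₐ(HNO₃) ≈ -1.3
dihydrogen phosphate (H₂PO₄⁻): pKₐ(H₃PO₄) ≈ 2.1
AcO⁻: pKₐ(CH₃COOH) ≈ 4.8
p-O₂N–C₆H₄–O⁻: pKₐ(p-nitrophenol) ≈ 7.2
phenoxide: pKₐ(C₆H₅OH (phenol)) ≈ 10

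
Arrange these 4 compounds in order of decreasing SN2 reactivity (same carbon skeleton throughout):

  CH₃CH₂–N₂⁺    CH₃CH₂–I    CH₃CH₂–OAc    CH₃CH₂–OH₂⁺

Same R in every case — rank the leaving groups.
Leaving-group ability tracks the stability of the departed species; conjugate-acid pKₐ is the usual yardstick (lower pKₐ → better LG).
CH₃CH₂–N₂⁺ loses N₂: no meaningful conjugate acid; N₂ departs as an exceptionally stable neutral molecule
CH₃CH₂–I loses I⁻: pKₐ(HI) ≈ -10
CH₃CH₂–OH₂⁺ loses H₂O: pKₐ(H₃O⁺) ≈ -1.7
CH₃CH₂–OAc loses AcO⁻: pKₐ(CH₃COOH) ≈ 4.8

CH₃CH₂–N₂⁺ > CH₃CH₂–I > CH₃CH₂–OH₂⁺ > CH₃CH₂–OAc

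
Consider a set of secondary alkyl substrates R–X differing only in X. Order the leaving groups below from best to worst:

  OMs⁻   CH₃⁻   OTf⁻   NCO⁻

Rank by basicity of the departing species: weakest base leaves most easily.
OTf⁻: pKₐ(CF₃SO₃H (triflic acid)) ≈ -14
OMs⁻: pKₐ(CH₃SO₃H (MsOH)) ≈ -1.9 — resonance-delocalised alkanesulfonate
NCO⁻: pKₐ(HOCN) ≈ 3.5
CH₃⁻: pKₐ(CH₄) ≈ 48 — unstabilised carbanion; the worst conceivable leaving group

OTf⁻ > OMs⁻ > NCO⁻ > CH₃⁻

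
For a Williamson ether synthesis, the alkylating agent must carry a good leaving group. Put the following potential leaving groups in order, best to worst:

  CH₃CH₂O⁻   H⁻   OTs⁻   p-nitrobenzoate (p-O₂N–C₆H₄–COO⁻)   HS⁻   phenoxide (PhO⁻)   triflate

A good leaving group is a weak base: the lower the pKₐ of its conjugate acid, the more readily it departs.
triflate: pKₐ(CF₃SO₃H (triflic acid)) ≈ -14
OTs⁻: pKₐ(p-CH₃C₆H₄SO₃H (TsOH)) ≈ -2.8
p-nitrobenzoate (p-O₂N–C₆H₄–COO⁻): pKₐ(p-nitrobenzoic acid) ≈ 3.4
HS⁻: pKₐ(H₂S) ≈ 7
phenoxide (PhO⁻): pKₐ(C₆H₅OH (phenol)) ≈ 10
CH₃CH₂O⁻: pKₐ(CH₃CH₂OH) ≈ 16
H⁻: pKₐ(H₂) ≈ 36

triflate > OTs⁻ > p-nitrobenzoate (p-O₂N–C₆H₄–COO⁻) > HS⁻ > phenoxide (PhO⁻) > CH₃CH₂O⁻ > H⁻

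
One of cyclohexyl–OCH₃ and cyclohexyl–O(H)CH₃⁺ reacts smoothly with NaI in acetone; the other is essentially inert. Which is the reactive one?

From cyclohexyl–OCH₃ the departing group would be CH₃O⁻ (pKₐ(CH₃OH) ≈ 15.5). Strong base; alkoxides do not leave unassisted.
From cyclohexyl–O(H)CH₃⁺ the leaving group is R'OH (pKₐ(R'OH₂⁺) ≈ -2.4). Neutral; leaves from a protonated ether (an oxonium ion, R–O(H)R'⁺).
(In practice cyclohexyl–O(H)CH₃⁺ is made from cyclohexyl–OCH₃ by protonation with concentrated HI, allowing neutral methanol, rather than methoxide, to depart.)

cyclohexyl–O(H)CH₃⁺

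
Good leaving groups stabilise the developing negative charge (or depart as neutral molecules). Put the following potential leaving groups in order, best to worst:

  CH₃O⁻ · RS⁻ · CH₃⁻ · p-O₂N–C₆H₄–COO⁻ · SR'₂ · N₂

N₂ > SR'₂ > p-O₂N–C₆H₄–COO⁻ > RS⁻ > CH₃O⁻ > CH₃⁻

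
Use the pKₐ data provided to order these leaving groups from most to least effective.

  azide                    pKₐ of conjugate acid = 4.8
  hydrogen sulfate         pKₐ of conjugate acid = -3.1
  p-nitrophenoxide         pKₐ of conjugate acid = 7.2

hydrogen sulfate > azide > p-nitrophenoxide

Lower conjugate-acid pKₐ ⇒ weaker base ⇒ better leaving group.
Sorting by the given values: hydrogen sulfate (-3.1), azide (4.8), p-nitrophenoxide (7.2).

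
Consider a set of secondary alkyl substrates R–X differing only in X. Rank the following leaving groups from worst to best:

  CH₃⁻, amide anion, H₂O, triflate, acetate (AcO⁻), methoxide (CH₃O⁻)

Leaving-group ability tracks the stability of the departed species; conjugate-acid pKₐ is the usual yardstick (lower pKₐ → better LG).
triflate: pKₐ(CF₃SO₃H (triflic acid)) ≈ -14
H₂O: pKₐ(H₃O⁺) ≈ -1.7
acetate (AcO⁻): pKₐ(CH₃COOH) ≈ 4.8
methoxide (CH₃O⁻): pKₐ(CH₃OH) ≈ 15.5
amide anion: pKₐ(NH₃) ≈ 38
CH₃⁻: pKₐ(CH₄) ≈ 48
The question asks for worst first, so the sequence is read in increasing leaving-group ability.

CH₃⁻ < amide anion < methoxide (CH₃O⁻) < acetate (AcO⁻) < H₂O < triflate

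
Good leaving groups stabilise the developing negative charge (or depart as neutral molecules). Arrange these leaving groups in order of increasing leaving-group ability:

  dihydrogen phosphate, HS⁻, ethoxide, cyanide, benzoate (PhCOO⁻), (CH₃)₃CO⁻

(CH₃)₃CO⁻ < ethoxide < cyanide < HS⁻ < benzoate (PhCOO⁻) < dihydrogen phosphate

A good leaving group is a weak base: the lower the pKₐ of its conjugate acid, the more readily it departs.
dihydrogen phosphate: pKₐ(H₃PO₄) ≈ 2.1 — moderate base; biological leaving group after further activation
benzoate (PhCOO⁻): pKₐ(C₆H₅COOH) ≈ 4.2 — aryl carboxylate
HS⁻: pKₐ(H₂S) ≈ 7
cyanide: pKₐ(HCN) ≈ 9.2 — sp carbon stabilises the charge somewhat, but still a poor LG
ethoxide: pKₐ(CH₃CH₂OH) ≈ 16 — strong base; alkoxides do not leave unassisted
(CH₃)₃CO⁻: pKₐ(t-BuOH) ≈ 18
The question asks for worst first, so the sequence is read in increasing leaving-group ability.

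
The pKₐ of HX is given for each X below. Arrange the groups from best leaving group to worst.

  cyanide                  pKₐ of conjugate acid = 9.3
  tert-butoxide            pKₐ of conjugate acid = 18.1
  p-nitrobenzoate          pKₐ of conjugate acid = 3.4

p-nitrobenzoate > cyanide > tert-butoxide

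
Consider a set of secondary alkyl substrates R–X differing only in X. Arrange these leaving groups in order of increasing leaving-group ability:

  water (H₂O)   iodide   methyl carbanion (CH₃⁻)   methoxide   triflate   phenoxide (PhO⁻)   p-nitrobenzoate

triflate: pKₐ(CF₃SO₃H (triflic acid)) ≈ -14
iodide: pKₐ(HI) ≈ -10
water (H₂O): pKₐ(H₃O⁺) ≈ -1.7
p-nitrobenzoate: pKₐ(p-nitrobenzoic acid) ≈ 3.4 — electron-withdrawing nitro group stabilises the carboxylate
phenoxide (PhO⁻): pKₐ(C₆H₅OH (phenol)) ≈ 10 — resonance into the ring helps, but still a poor LG
methoxide: pKₐ(CH₃OH) ≈ 15.5 — strong base; alkoxides do not leave unassisted
methyl carbanion (CH₃⁻): pKₐ(CH₄) ≈ 48 — unstabilised carbanion; the worst conceivable leaving group
Listed from poorest to best leaving group as asked.

methyl carbanion (CH₃⁻) < methoxide < phenoxide (PhO⁻) < p-nitrobenzoate < water (H₂O) < iodide < triflate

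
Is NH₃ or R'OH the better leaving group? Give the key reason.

R'OH is the better leaving group.
pKₐ(R'OH₂⁺) ≈ -2.4 versus pKₐ(NH₄⁺) ≈ 9.2: R'OH is the much weaker base.
Neutral; leaves from a protonated ether (an oxonium ion, R–O(H)R'⁺).

R'OH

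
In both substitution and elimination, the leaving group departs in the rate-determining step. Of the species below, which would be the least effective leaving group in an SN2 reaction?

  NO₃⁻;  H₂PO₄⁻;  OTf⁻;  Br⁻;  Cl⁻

H₂PO₄⁻

OTf⁻: pKₐ(CF₃SO₃H (triflic acid)) ≈ -14
Br⁻: pKₐ(HBr) ≈ -9
Cl⁻: pKₐ(HCl) ≈ -7
NO₃⁻: pKₐ(HNO₃) ≈ -1.3
H₂PO₄⁻: pKₐ(H₃PO₄) ≈ 2.1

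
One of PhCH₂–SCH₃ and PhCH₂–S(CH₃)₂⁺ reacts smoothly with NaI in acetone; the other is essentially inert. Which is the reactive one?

PhCH₂–S(CH₃)₂⁺

From PhCH₂–SCH₃ the departing group would be RS⁻ (pKₐ(RSH (a thiol)) ≈ 10.5). Moderately basic; rarely leaves without activation.
From PhCH₂–S(CH₃)₂⁺ the leaving group is SR'₂ (pKₐ(R'₂SH⁺) ≈ -7). Neutral; leaves from a sulfonium salt (R–SR'₂⁺).
(In practice PhCH₂–S(CH₃)₂⁺ is made from PhCH₂–SCH₃ by S-methylation with CH₃I, allowing neutral dimethyl sulfide, rather than methanethiolate, to depart.)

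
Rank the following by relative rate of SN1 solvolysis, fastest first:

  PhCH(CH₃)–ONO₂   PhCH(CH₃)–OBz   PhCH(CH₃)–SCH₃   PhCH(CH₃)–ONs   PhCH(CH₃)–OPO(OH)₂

PhCH(CH₃)–ONs > PhCH(CH₃)–ONO₂ > PhCH(CH₃)–OPO(OH)₂ > PhCH(CH₃)–OBz > PhCH(CH₃)–SCH₃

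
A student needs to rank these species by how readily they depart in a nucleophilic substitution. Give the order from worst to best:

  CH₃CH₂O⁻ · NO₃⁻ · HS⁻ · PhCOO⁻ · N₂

CH₃CH₂O⁻ < HS⁻ < PhCOO⁻ < NO₃⁻ < N₂

N₂: no meaningful conjugate acid; N₂ departs as an exceptionally stable neutral molecule
NO₃⁻: pKₐ(HNO₃) ≈ -1.3
PhCOO⁻: pKₐ(C₆H₅COOH) ≈ 4.2 — aryl carboxylate
HS⁻: pKₐ(H₂S) ≈ 7
CH₃CH₂O⁻: pKₐ(CH₃CH₂OH) ≈ 16
Reversing gives the worst-to-best order requested.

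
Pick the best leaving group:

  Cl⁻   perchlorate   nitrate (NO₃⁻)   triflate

triflate

The more stable X⁻ (or X) is on its own — i.e. the weaker a base it is — the better a leaving group it makes.
triflate: pKₐ(CF₃SO₃H (triflic acid)) ≈ -14
perchlorate: pKₐ(HClO₄) ≈ -10
Cl⁻: pKₐ(HCl) ≈ -7
nitrate (NO₃⁻): pKₐ(HNO₃) ≈ -1.3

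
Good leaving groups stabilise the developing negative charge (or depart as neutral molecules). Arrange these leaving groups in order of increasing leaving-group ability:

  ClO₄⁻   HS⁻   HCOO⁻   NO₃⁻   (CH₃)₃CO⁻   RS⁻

(CH₃)₃CO⁻ < RS⁻ < HS⁻ < HCOO⁻ < NO₃⁻ < ClO₄⁻

The more stable X⁻ (or X) is on its own — i.e. the weaker a base it is — the better a leaving group it makes.
ClO₄⁻: pKₐ(HClO₄) ≈ -10
NO₃⁻: pKₐ(HNO₃) ≈ -1.3 — resonance-delocalised over three oxygens
HCOO⁻: pKₐ(HCOOH) ≈ 3.8 — resonance-stabilised carboxylate
HS⁻: pKₐ(H₂S) ≈ 7 — larger and more polarisable than the oxygen analogue
RS⁻: pKₐ(RSH (a thiol)) ≈ 10.5 — moderately basic; rarely leaves without activation
(CH₃)₃CO⁻: pKₐ(t-BuOH) ≈ 18 — bulky, strongly basic alkoxide
Reversing gives the worst-to-best order requested.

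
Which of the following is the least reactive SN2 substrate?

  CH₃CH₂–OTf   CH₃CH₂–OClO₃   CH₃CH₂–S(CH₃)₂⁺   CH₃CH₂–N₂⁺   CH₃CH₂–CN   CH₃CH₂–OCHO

CH₃CH₂–CN

The skeletons are identical, so relative rate is governed entirely by leaving-group ability.
A good leaving group is a weak base: the lower the pKₐ of its conjugate acid, the more readily it departs.
CH₃CH₂–N₂⁺ loses N₂: no meaningful conjugate acid; N₂ departs as an exceptionally stable neutral molecule
CH₃CH₂–OTf loses OTf⁻: pKₐ(CF₃SO₃H (triflic acid)) ≈ -14
CH₃CH₂–OClO₃ loses ClO₄⁻: pKₐ(HClO₄) ≈ -10
CH₃CH₂–S(CH₃)₂⁺ loses SR'₂: pKₐ(R'₂SH⁺) ≈ -7
CH₃CH₂–OCHO loses HCOO⁻: pKₐ(HCOOH) ≈ 3.8
CH₃CH₂–CN loses CN⁻: pKₐ(HCN) ≈ 9.2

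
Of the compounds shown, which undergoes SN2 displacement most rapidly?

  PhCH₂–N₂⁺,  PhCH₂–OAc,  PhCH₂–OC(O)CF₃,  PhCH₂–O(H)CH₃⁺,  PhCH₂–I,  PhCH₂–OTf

PhCH₂–N₂⁺

With the same alkyl group throughout, only the leaving group differentiates the rates.
Rank by basicity of the departing species: weakest base leaves most easily.
PhCH₂–N₂⁺ loses N₂: no meaningful conjugate acid; N₂ departs as an exceptionally stable neutral molecule
PhCH₂–OTf loses OTf⁻: pKₐ(CF₃SO₃H (triflic acid)) ≈ -14
PhCH₂–I loses I⁻: pKₐ(HI) ≈ -10
PhCH₂–O(H)CH₃⁺ loses R'OH: pKₐ(R'OH₂⁺) ≈ -2.4
PhCH₂–OC(O)CF₃ loses CF₃COO⁻: pKₐ(CF₃COOH) ≈ 0.2
PhCH₂–OAc loses AcO⁻: pKₐ(CH₃COOH) ≈ 4.8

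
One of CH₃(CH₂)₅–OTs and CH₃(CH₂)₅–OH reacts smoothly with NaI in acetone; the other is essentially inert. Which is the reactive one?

CH₃(CH₂)₅–OTs

From CH₃(CH₂)₅–OH the departing group would be OH⁻ (pKₐ(H₂O) ≈ 15.7). Strong base; essentially never leaves without prior activation.
From CH₃(CH₂)₅–OTs the leaving group is OTs⁻ (pKₐ(p-CH₃C₆H₄SO₃H (TsOH)) ≈ -2.8). Resonance-delocalised arenesulfonate.
(In practice CH₃(CH₂)₅–OTs is made from CH₃(CH₂)₅–OH by treatment with TsCl / pyridine, converting the hydroxyl into a tosylate.)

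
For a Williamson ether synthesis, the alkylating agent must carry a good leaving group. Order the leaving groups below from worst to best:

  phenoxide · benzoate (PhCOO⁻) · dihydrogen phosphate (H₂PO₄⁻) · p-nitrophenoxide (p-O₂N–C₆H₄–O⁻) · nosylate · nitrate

nosylate: pKₐ(p-O₂NC₆H₄SO₃H) ≈ -3.5 — p-nitro group further stabilises the sulfonate
nitrate: pKₐ(HNO₃) ≈ -1.3
dihydrogen phosphate (H₂PO₄⁻): pKₐ(H₃PO₄) ≈ 2.1 — moderate base; biological leaving group after further activation
benzoate (PhCOO⁻): pKₐ(C₆H₅COOH) ≈ 4.2 — aryl carboxylate
p-nitrophenoxide (p-O₂N–C₆H₄–O⁻): pKₐ(p-nitrophenol) ≈ 7.2
phenoxide: pKₐ(C₆H₅OH (phenol)) ≈ 10
The question asks for worst first, so the sequence is read in increasing leaving-group ability.

phenoxide < p-nitrophenoxide (p-O₂N–C₆H₄–O⁻) < benzoate (PhCOO⁻) < dihydrogen phosphate (H₂PO₄⁻) < nitrate < nosylate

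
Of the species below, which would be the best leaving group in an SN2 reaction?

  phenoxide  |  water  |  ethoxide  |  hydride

A good leaving group is a weak base: the lower the pKₐ of its conjugate acid, the more readily it departs.
water: pKₐ(H₃O⁺) ≈ -1.7
phenoxide: pKₐ(C₆H₅OH (phenol)) ≈ 10
ethoxide: pKₐ(CH₃CH₂OH) ≈ 16
hydride: pKₐ(H₂) ≈ 36

water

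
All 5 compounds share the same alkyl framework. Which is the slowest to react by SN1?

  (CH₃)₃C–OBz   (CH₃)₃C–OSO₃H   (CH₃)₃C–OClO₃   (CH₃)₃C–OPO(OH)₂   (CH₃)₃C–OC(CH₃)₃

With the same alkyl group throughout, only the leaving group differentiates the rates.
Rank by basicity of the departing species: weakest base leaves most easily.
(CH₃)₃C–OClO₃ loses ClO₄⁻: pKₐ(HClO₄) ≈ -10
(CH₃)₃C–OSO₃H loses HSO₄⁻: pKₐ(H₂SO₄) ≈ -3
(CH₃)₃C–OPO(OH)₂ loses H₂PO₄⁻: pKₐ(H₃PO₄) ≈ 2.1
(CH₃)₃C–OBz loses PhCOO⁻: pKₐ(C₆H₅COOH) ≈ 4.2
(CH₃)₃C–OC(CH₃)₃ loses (CH₃)₃CO⁻: pKₐ(t-BuOH) ≈ 18

(CH₃)₃C–OC(CH₃)₃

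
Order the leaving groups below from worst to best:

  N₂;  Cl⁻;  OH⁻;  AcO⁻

N₂: no meaningful conjugate acid; N₂ departs as an exceptionally stable neutral molecule
Cl⁻: pKₐ(HCl) ≈ -7 — moderately weak base
AcO⁻: pKₐ(CH₃COOH) ≈ 4.8
OH⁻: pKₐ(H₂O) ≈ 15.7 — strong base; essentially never leaves without prior activation
The question asks for worst first, so the sequence is read in increasing leaving-group ability.

OH⁻ < AcO⁻ < Cl⁻ < N₂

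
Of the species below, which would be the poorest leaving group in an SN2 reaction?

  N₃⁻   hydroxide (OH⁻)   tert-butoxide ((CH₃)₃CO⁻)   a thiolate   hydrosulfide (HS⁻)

tert-butoxide ((CH₃)₃CO⁻)

The more stable X⁻ (or X) is on its own — i.e. the weaker a base it is — the better a leaving group it makes.
N₃⁻: pKₐ(HN₃) ≈ 4.7
hydrosulfide (HS⁻): pKₐ(H₂S) ≈ 7
a thiolate: pKₐ(RSH (a thiol)) ≈ 10.5
hydroxide (OH⁻): pKₐ(H₂O) ≈ 15.7
tert-butoxide ((CH₃)₃CO⁻): pKₐ(t-BuOH) ≈ 18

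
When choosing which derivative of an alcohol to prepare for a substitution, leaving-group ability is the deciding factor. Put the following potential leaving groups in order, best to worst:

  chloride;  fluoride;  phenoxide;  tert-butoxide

chloride > fluoride > phenoxide > tert-butoxide

The more stable X⁻ (or X) is on its own — i.e. the weaker a base it is — the better a leaving group it makes.
chloride: pKₐ(HCl) ≈ -7 — moderately weak base
fluoride: pKₐ(HF) ≈ 3.2 — small and strongly basic; the poor halide leaving group
phenoxide: pKₐ(C₆H₅OH (phenol)) ≈ 10
tert-butoxide: pKₐ(t-BuOH) ≈ 18 — bulky, strongly basic alkoxide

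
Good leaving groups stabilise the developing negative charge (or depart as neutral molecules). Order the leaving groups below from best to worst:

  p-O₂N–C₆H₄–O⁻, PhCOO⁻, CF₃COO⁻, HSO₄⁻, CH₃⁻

HSO₄⁻ > CF₃COO⁻ > PhCOO⁻ > p-O₂N–C₆H₄–O⁻ > CH₃⁻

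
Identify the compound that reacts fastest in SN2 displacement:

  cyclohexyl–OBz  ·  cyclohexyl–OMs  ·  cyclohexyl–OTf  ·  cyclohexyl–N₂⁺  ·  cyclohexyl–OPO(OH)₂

With the same alkyl group throughout, only the leaving group differentiates the rates.
Rank by basicity of the departing species: weakest base leaves most easily.
cyclohexyl–N₂⁺ loses N₂: no meaningful conjugate acid; N₂ departs as an exceptionally stable neutral molecule
cyclohexyl–OTf loses OTf⁻: pKₐ(CF₃SO₃H (triflic acid)) ≈ -14
cyclohexyl–OMs loses OMs⁻: pKₐ(CH₃SO₃H (MsOH)) ≈ -1.9
cyclohexyl–OPO(OH)₂ loses H₂PO₄⁻: pKₐ(H₃PO₄) ≈ 2.1
cyclohexyl–OBz loses PhCOO⁻: pKₐ(C₆H₅COOH) ≈ 4.2

cyclohexyl–N₂⁺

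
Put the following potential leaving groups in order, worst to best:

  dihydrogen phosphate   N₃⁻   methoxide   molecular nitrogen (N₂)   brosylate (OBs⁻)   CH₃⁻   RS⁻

CH₃⁻ < methoxide < RS⁻ < N₃⁻ < dihydrogen phosphate < brosylate (OBs⁻) < molecular nitrogen (N₂)

molecular nitrogen (N₂): no meaningful conjugate acid; N₂ departs as an exceptionally stable neutral molecule
brosylate (OBs⁻): pKₐ(p-BrC₆H₄SO₃H) ≈ -2.8
dihydrogen phosphate: pKₐ(H₃PO₄) ≈ 2.1 — moderate base; biological leaving group after further activation
N₃⁻: pKₐ(HN₃) ≈ 4.7 — linear, resonance-stabilised
RS⁻: pKₐ(RSH (a thiol)) ≈ 10.5 — moderately basic; rarely leaves without activation
methoxide: pKₐ(CH₃OH) ≈ 15.5 — strong base; alkoxides do not leave unassisted
CH₃⁻: pKₐ(CH₄) ≈ 48
Reversing gives the worst-to-best order requested.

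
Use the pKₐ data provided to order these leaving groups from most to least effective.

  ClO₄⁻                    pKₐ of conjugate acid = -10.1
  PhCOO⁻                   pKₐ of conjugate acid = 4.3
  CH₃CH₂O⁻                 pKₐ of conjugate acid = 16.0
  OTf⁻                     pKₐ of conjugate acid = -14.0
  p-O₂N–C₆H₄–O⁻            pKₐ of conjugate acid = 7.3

OTf⁻ > ClO₄⁻ > PhCOO⁻ > p-O₂N–C₆H₄–O⁻ > CH₃CH₂O⁻

Lower conjugate-acid pKₐ ⇒ weaker base ⇒ better leaving group.
Sorting by the given values: OTf⁻ (-14.0), ClO₄⁻ (-10.1), PhCOO⁻ (4.3), p-O₂N–C₆H₄–O⁻ (7.3), CH₃CH₂O⁻ (16.0).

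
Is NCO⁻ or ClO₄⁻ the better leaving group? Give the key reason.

ClO₄⁻

ClO₄⁻ is the better leaving group.
pKₐ(HClO₄) ≈ -10 versus pKₐ(HOCN) ≈ 3.5: ClO₄⁻ is the much weaker base.
Extremely weak base; rarely used for safety reasons.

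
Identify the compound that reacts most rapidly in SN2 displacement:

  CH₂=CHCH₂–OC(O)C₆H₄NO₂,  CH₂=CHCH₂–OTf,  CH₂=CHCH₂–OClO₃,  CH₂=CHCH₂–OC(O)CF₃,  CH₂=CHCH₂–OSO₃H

CH₂=CHCH₂–OTf

Identical carbon frameworks mean the comparison reduces to leaving-group quality.
The more stable X⁻ (or X) is on its own — i.e. the weaker a base it is — the better a leaving group it makes.
CH₂=CHCH₂–OTf loses OTf⁻: pKₐ(CF₃SO₃H (triflic acid)) ≈ -14
CH₂=CHCH₂–OClO₃ loses ClO₄⁻: pKₐ(HClO₄) ≈ -10
CH₂=CHCH₂–OSO₃H loses HSO₄⁻: pKₐ(H₂SO₄) ≈ -3
CH₂=CHCH₂–OC(O)CF₃ loses CF₃COO⁻: pKₐ(CF₃COOH) ≈ 0.2
CH₂=CHCH₂–OC(O)C₆H₄NO₂ loses p-O₂N–C₆H₄–COO⁻: pKₐ(p-nitrobenzoic acid) ≈ 3.4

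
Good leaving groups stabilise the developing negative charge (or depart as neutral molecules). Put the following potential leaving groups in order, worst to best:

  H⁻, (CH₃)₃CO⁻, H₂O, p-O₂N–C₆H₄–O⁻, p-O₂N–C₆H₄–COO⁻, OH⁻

H₂O: pKₐ(H₃O⁺) ≈ -1.7 — neutral; leaves from a protonated alcohol (R–OH₂⁺)
p-O₂N–C₆H₄–COO⁻: pKₐ(p-nitrobenzoic acid) ≈ 3.4 — electron-withdrawing nitro group stabilises the carboxylate
p-O₂N–C₆H₄–O⁻: pKₐ(p-nitrophenol) ≈ 7.2 — nitro group delocalises the charge; the classic chromogenic LG
OH⁻: pKₐ(H₂O) ≈ 15.7
(CH₃)₃CO⁻: pKₐ(t-BuOH) ≈ 18 — bulky, strongly basic alkoxide
H⁻: pKₐ(H₂) ≈ 36 — extremely strong base; leaves only in special hydride-transfer contexts
Listed from poorest to best leaving group as asked.

H⁻ < (CH₃)₃CO⁻ < OH⁻ < p-O₂N–C₆H₄–O⁻ < p-O₂N–C₆H₄–COO⁻ < H₂O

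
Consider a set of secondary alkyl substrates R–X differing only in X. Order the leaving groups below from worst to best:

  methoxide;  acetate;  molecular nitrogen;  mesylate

methoxide < acetate < mesylate < molecular nitrogen

Rank by basicity of the departing species: weakest base leaves most easily.
molecular nitrogen: no meaningful conjugate acid; N₂ departs as an exceptionally stable neutral molecule
mesylate: pKₐ(CH₃SO₃H (MsOH)) ≈ -1.9 — resonance-delocalised alkanesulfonate
acetate: pKₐ(CH₃COOH) ≈ 4.8 — resonance-stabilised but still a weak base
methoxide: pKₐ(CH₃OH) ≈ 15.5
Reversing gives the worst-to-best order requested.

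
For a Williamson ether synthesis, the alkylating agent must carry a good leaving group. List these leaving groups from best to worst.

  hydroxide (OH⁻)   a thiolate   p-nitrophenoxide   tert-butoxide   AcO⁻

The more stable X⁻ (or X) is on its own — i.e. the weaker a base it is — the better a leaving group it makes.
AcO⁻: pKₐ(CH₃COOH) ≈ 4.8
p-nitrophenoxide: pKₐ(p-nitrophenol) ≈ 7.2
a thiolate: pKₐ(RSH (a thiol)) ≈ 10.5
hydroxide (OH⁻): pKₐ(H₂O) ≈ 15.7
tert-butoxide: pKₐ(t-BuOH) ≈ 18

AcO⁻ > p-nitrophenoxide > a thiolate > hydroxide (OH⁻) > tert-butoxide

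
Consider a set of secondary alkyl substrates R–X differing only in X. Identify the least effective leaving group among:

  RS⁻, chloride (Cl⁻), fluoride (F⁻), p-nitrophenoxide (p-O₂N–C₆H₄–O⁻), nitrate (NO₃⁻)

RS⁻

Leaving-group ability tracks the stability of the departed species; conjugate-acid pKₐ is the usual yardstick (lower pKₐ → better LG).
chloride (Cl⁻): pKₐ(HCl) ≈ -7
nitrate (NO₃⁻): pKₐ(HNO₃) ≈ -1.3
fluoride (F⁻): pKₐ(HF) ≈ 3.2
p-nitrophenoxide (p-O₂N–C₆H₄–O⁻): pKₐ(p-nitrophenol) ≈ 7.2
RS⁻: pKₐ(RSH (a thiol)) ≈ 10.5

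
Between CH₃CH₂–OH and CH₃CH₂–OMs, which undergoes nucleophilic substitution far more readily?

From CH₃CH₂–OH the departing group would be OH⁻ (pKₐ(H₂O) ≈ 15.7). Strong base; essentially never leaves without prior activation.
From CH₃CH₂–OMs the leaving group is OMs⁻ (pKₐ(CH₃SO₃H (MsOH)) ≈ -1.9). Resonance-delocalised alkanesulfonate.
(In practice CH₃CH₂–OMs is made from CH₃CH₂–OH by treatment with MsCl / Et₃N, converting the hydroxyl into a mesylate.)

CH₃CH₂–OMs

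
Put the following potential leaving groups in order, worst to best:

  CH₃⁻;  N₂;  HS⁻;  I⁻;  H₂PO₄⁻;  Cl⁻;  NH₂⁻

Rank by basicity of the departing species: weakest base leaves most easily.
N₂: no meaningful conjugate acid; N₂ departs as an exceptionally stable neutral molecule
I⁻: pKₐ(HI) ≈ -10 — large, highly polarisable; very weak base
Cl⁻: pKₐ(HCl) ≈ -7
H₂PO₄⁻: pKₐ(H₃PO₄) ≈ 2.1 — moderate base; biological leaving group after further activation
HS⁻: pKₐ(H₂S) ≈ 7 — larger and more polarisable than the oxygen analogue
NH₂⁻: pKₐ(NH₃) ≈ 38
CH₃⁻: pKₐ(CH₄) ≈ 48 — unstabilised carbanion; the worst conceivable leaving group
Listed from poorest to best leaving group as asked.

CH₃⁻ < NH₂⁻ < HS⁻ < H₂PO₄⁻ < Cl⁻ < I⁻ < N₂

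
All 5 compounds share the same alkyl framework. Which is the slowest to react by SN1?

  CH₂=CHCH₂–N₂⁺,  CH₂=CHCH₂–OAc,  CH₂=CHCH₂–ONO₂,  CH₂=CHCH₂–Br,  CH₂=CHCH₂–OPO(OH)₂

CH₂=CHCH₂–OAc

Identical carbon frameworks mean the comparison reduces to leaving-group quality.
Leaving-group ability tracks the stability of the departed species; conjugate-acid pKₐ is the usual yardstick (lower pKₐ → better LG).
CH₂=CHCH₂–N₂⁺ loses N₂: no meaningful conjugate acid; N₂ departs as an exceptionally stable neutral molecule
CH₂=CHCH₂–Br loses Br⁻: pKₐ(HBr) ≈ -9
CH₂=CHCH₂–ONO₂ loses NO₃⁻: pKₐ(HNO₃) ≈ -1.3
CH₂=CHCH₂–OPO(OH)₂ loses H₂PO₄⁻: pKₐ(H₃PO₄) ≈ 2.1
CH₂=CHCH₂–OAc loses AcO⁻: pKₐ(CH₃COOH) ≈ 4.8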